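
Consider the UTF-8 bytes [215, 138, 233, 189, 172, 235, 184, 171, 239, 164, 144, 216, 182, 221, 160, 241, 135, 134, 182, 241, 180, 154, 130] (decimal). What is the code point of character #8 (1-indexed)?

Offset 0: leading byte 0xD7 = 11010111 → 2-byte char #1 = D7 8A.
Offset 2: leading byte 0xE9 = 11101001 → 3-byte char #2 = E9 BD AC.
Offset 5: leading byte 0xEB = 11101011 → 3-byte char #3 = EB B8 AB.
Offset 8: leading byte 0xEF = 11101111 → 3-byte char #4 = EF A4 90.
Offset 11: leading byte 0xD8 = 11011000 → 2-byte char #5 = D8 B6.
Offset 13: leading byte 0xDD = 11011101 → 2-byte char #6 = DD A0.
Offset 15: leading byte 0xF1 = 11110001 → 4-byte char #7 = F1 87 86 B6.
Offset 19: leading byte 0xF1 = 11110001 → 4-byte char #8 = F1 B4 9A 82.
Leading byte 0xF1 = 11110001 matches 11110xxx → 4-byte sequence.
Byte 1: 0xF1 = 11110001, payload 001 (3 bits).
Byte 2: 0xB4 = 10110100 (10xxxxxx ✓), payload 110100.
Byte 3: 0x9A = 10011010 (10xxxxxx ✓), payload 011010.
Byte 4: 0x82 = 10000010 (10xxxxxx ✓), payload 000010.
Concatenate: 001110100011010000010 = 0x74682 (21 bits → U+74682).

U+74682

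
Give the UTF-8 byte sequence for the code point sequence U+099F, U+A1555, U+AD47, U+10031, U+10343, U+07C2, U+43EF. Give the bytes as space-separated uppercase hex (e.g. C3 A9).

E0 A6 9F F2 A1 95 95 EA B5 87 F0 90 80 B1 F0 90 8D 83 DF 82 E4 8F AF

U+099F: 3-byte form → E0 A6 9F.
U+A1555: 4-byte form → F2 A1 95 95.
U+AD47: 3-byte form → EA B5 87.
U+10031: 4-byte form → F0 90 80 B1.
U+10343: 4-byte form → F0 90 8D 83.
U+07C2: 2-byte form → DF 82.
U+43EF: 3-byte form → E4 8F AF.
Concatenated (23 bytes): E0 A6 9F F2 A1 95 95 EA B5 87 F0 90 80 B1 F0 90 8D 83 DF 82 E4 8F AF.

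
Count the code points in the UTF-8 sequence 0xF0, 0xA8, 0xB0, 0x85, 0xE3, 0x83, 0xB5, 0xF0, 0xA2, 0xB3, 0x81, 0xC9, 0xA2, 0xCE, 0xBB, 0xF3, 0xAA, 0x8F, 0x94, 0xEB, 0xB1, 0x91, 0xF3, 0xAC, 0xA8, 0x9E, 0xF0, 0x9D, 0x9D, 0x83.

9

Byte at offset 0: 0xF0 = 11110000 → 4-byte char (#1). Advance 4.
Byte at offset 4: 0xE3 = 11100011 → 3-byte char (#2). Advance 3.
Byte at offset 7: 0xF0 = 11110000 → 4-byte char (#3). Advance 4.
Byte at offset 11: 0xC9 = 11001001 → 2-byte char (#4). Advance 2.
Byte at offset 13: 0xCE = 11001110 → 2-byte char (#5). Advance 2.
Byte at offset 15: 0xF3 = 11110011 → 4-byte char (#6). Advance 4.
Byte at offset 19: 0xEB = 11101011 → 3-byte char (#7). Advance 3.
Byte at offset 22: 0xF3 = 11110011 → 4-byte char (#8). Advance 4.
Byte at offset 26: 0xF0 = 11110000 → 4-byte char (#9). Advance 4.
Reached end at offset 30 after 9 code points.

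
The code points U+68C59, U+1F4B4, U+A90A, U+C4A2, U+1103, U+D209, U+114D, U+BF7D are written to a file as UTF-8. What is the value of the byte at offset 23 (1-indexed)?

1-indexed offset 23 is 0-indexed offset 22.
U+68C59 → 4-byte form F1 A8 B1 99 at offsets 0–3.
U+1F4B4 → 4-byte form F0 9F 92 B4 at offsets 4–7.
U+A90A → 3-byte form EA A4 8A at offsets 8–10.
U+C4A2 → 3-byte form EC 92 A2 at offsets 11–13.
U+1103 → 3-byte form E1 84 83 at offsets 14–16.
U+D209 → 3-byte form ED 88 89 at offsets 17–19.
U+114D → 3-byte form E1 85 8D at offsets 20–22.
Offset 22 falls in char 7's range; it's byte 3 of E1 85 8D = 0x8D.

0x8D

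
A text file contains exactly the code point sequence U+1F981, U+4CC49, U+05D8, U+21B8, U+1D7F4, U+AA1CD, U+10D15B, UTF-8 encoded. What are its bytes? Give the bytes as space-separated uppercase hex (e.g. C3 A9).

U+1F981: 4-byte form → F0 9F A6 81.
U+4CC49: 4-byte form → F1 8C B1 89.
U+05D8: 2-byte form → D7 98.
U+21B8: 3-byte form → E2 86 B8.
U+1D7F4: 4-byte form → F0 9D 9F B4.
U+AA1CD: 4-byte form → F2 AA 87 8D.
U+10D15B: 4-byte form → F4 8D 85 9B.
Concatenated (25 bytes): F0 9F A6 81 F1 8C B1 89 D7 98 E2 86 B8 F0 9D 9F B4 F2 AA 87 8D F4 8D 85 9B.

F0 9F A6 81 F1 8C B1 89 D7 98 E2 86 B8 F0 9D 9F B4 F2 AA 87 8D F4 8D 85 9B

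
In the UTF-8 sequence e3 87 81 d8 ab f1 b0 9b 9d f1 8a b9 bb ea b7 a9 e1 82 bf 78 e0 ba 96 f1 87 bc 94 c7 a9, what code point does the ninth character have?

Offset 0: leading byte 0xE3 = 11100011 → 3-byte char #1 = E3 87 81.
Offset 3: leading byte 0xD8 = 11011000 → 2-byte char #2 = D8 AB.
Offset 5: leading byte 0xF1 = 11110001 → 4-byte char #3 = F1 B0 9B 9D.
Offset 9: leading byte 0xF1 = 11110001 → 4-byte char #4 = F1 8A B9 BB.
Offset 13: leading byte 0xEA = 11101010 → 3-byte char #5 = EA B7 A9.
Offset 16: leading byte 0xE1 = 11100001 → 3-byte char #6 = E1 82 BF.
Offset 19: leading byte 0x78 = 01111000 → 1-byte char #7 = 78.
Offset 20: leading byte 0xE0 = 11100000 → 3-byte char #8 = E0 BA 96.
Offset 23: leading byte 0xF1 = 11110001 → 4-byte char #9 = F1 87 BC 94.
Leading byte 0xF1 = 11110001 matches 11110xxx → 4-byte sequence.
Byte 1: 0xF1 = 11110001, payload 001 (3 bits).
Byte 2: 0x87 = 10000111 (10xxxxxx ✓), payload 000111.
Byte 3: 0xBC = 10111100 (10xxxxxx ✓), payload 111100.
Byte 4: 0x94 = 10010100 (10xxxxxx ✓), payload 010100.
Concatenate: 001000111111100010100 = 0x47F14 (21 bits → U+47F14).

U+47F14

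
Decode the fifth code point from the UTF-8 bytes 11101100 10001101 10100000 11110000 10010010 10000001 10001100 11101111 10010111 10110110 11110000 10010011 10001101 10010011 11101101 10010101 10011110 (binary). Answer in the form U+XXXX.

Offset 0: leading byte 0xEC = 11101100 → 3-byte char #1 = EC 8D A0.
Offset 3: leading byte 0xF0 = 11110000 → 4-byte char #2 = F0 92 81 8C.
Offset 7: leading byte 0xEF = 11101111 → 3-byte char #3 = EF 97 B6.
Offset 10: leading byte 0xF0 = 11110000 → 4-byte char #4 = F0 93 8D 93.
Offset 14: leading byte 0xED = 11101101 → 3-byte char #5 = ED 95 9E.
Leading byte 0xED = 11101101 matches 1110xxxx → 3-byte sequence.
Byte 1: 0xED = 11101101, payload 1101 (4 bits).
Byte 2: 0x95 = 10010101 (10xxxxxx ✓), payload 010101.
Byte 3: 0x9E = 10011110 (10xxxxxx ✓), payload 011110.
Concatenate: 1101010101011110 = 0xD55E (16 bits → U+D55E).

U+D55E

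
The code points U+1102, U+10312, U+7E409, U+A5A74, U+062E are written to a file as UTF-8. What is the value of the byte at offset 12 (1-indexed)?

1-indexed offset 12 is 0-indexed offset 11.
U+1102 → 3-byte form E1 84 82 at offsets 0–2.
U+10312 → 4-byte form F0 90 8C 92 at offsets 3–6.
U+7E409 → 4-byte form F1 BE 90 89 at offsets 7–10.
U+A5A74 → 4-byte form F2 A5 A9 B4 at offsets 11–14.
Offset 11 falls in char 4's range; it's byte 1 of F2 A5 A9 B4 = 0xF2.

0xF2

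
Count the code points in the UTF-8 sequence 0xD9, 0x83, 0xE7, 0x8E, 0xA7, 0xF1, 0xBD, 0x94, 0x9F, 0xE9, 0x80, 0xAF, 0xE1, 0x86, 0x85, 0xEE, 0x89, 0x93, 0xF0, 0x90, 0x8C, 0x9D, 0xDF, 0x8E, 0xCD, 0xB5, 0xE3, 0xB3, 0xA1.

Byte at offset 0: 0xD9 = 11011001 → 2-byte char (#1). Advance 2.
Byte at offset 2: 0xE7 = 11100111 → 3-byte char (#2). Advance 3.
Byte at offset 5: 0xF1 = 11110001 → 4-byte char (#3). Advance 4.
Byte at offset 9: 0xE9 = 11101001 → 3-byte char (#4). Advance 3.
Byte at offset 12: 0xE1 = 11100001 → 3-byte char (#5). Advance 3.
Byte at offset 15: 0xEE = 11101110 → 3-byte char (#6). Advance 3.
Byte at offset 18: 0xF0 = 11110000 → 4-byte char (#7). Advance 4.
Byte at offset 22: 0xDF = 11011111 → 2-byte char (#8). Advance 2.
Byte at offset 24: 0xCD = 11001101 → 2-byte char (#9). Advance 2.
Byte at offset 26: 0xE3 = 11100011 → 3-byte char (#10). Advance 3.
Reached end at offset 29 after 10 code points.

10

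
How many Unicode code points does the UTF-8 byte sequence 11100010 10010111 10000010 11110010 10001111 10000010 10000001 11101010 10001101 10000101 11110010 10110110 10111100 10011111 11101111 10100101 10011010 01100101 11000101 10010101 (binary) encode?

Byte at offset 0: 0xE2 = 11100010 → 3-byte char (#1). Advance 3.
Byte at offset 3: 0xF2 = 11110010 → 4-byte char (#2). Advance 4.
Byte at offset 7: 0xEA = 11101010 → 3-byte char (#3). Advance 3.
Byte at offset 10: 0xF2 = 11110010 → 4-byte char (#4). Advance 4.
Byte at offset 14: 0xEF = 11101111 → 3-byte char (#5). Advance 3.
Byte at offset 17: 0x65 = 01100101 → 1-byte char (#6). Advance 1.
Byte at offset 18: 0xC5 = 11000101 → 2-byte char (#7). Advance 2.
Reached end at offset 20 after 7 code points.

7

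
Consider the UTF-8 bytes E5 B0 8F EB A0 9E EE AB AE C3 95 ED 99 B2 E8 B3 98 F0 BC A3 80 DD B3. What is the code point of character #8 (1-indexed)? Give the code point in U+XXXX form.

U+0773

Offset 0: leading byte 0xE5 = 11100101 → 3-byte char #1 = E5 B0 8F.
Offset 3: leading byte 0xEB = 11101011 → 3-byte char #2 = EB A0 9E.
Offset 6: leading byte 0xEE = 11101110 → 3-byte char #3 = EE AB AE.
Offset 9: leading byte 0xC3 = 11000011 → 2-byte char #4 = C3 95.
Offset 11: leading byte 0xED = 11101101 → 3-byte char #5 = ED 99 B2.
Offset 14: leading byte 0xE8 = 11101000 → 3-byte char #6 = E8 B3 98.
Offset 17: leading byte 0xF0 = 11110000 → 4-byte char #7 = F0 BC A3 80.
Offset 21: leading byte 0xDD = 11011101 → 2-byte char #8 = DD B3.
Leading byte 0xDD = 11011101 matches 110xxxxx → 2-byte sequence.
Byte 1: 0xDD = 11011101, payload 11101 (5 bits).
Byte 2: 0xB3 = 10110011 (10xxxxxx ✓), payload 110011.
Concatenate: 11101110011 = 0x773 (11 bits → U+0773).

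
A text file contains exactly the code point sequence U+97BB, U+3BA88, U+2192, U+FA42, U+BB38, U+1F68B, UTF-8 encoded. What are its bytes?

E9 9E BB F0 BB AA 88 E2 86 92 EF A9 82 EB AC B8 F0 9F 9A 8B

U+97BB: 3-byte form → E9 9E BB.
U+3BA88: 4-byte form → F0 BB AA 88.
U+2192: 3-byte form → E2 86 92.
U+FA42: 3-byte form → EF A9 82.
U+BB38: 3-byte form → EB AC B8.
U+1F68B: 4-byte form → F0 9F 9A 8B.
Concatenated (20 bytes): E9 9E BB F0 BB AA 88 E2 86 92 EF A9 82 EB AC B8 F0 9F 9A 8B.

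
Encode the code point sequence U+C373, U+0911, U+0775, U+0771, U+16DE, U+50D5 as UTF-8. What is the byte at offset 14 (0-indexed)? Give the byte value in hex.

U+C373 → 3-byte form EC 8D B3 at offsets 0–2.
U+0911 → 3-byte form E0 A4 91 at offsets 3–5.
U+0775 → 2-byte form DD B5 at offsets 6–7.
U+0771 → 2-byte form DD B1 at offsets 8–9.
U+16DE → 3-byte form E1 9B 9E at offsets 10–12.
U+50D5 → 3-byte form E5 83 95 at offsets 13–15.
Offset 14 falls in char 6's range; it's byte 2 of E5 83 95 = 0x83.

0x83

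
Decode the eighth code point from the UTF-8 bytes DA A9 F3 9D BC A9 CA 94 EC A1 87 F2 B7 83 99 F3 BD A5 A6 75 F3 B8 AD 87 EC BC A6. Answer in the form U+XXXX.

U+F8B47

Offset 0: leading byte 0xDA = 11011010 → 2-byte char #1 = DA A9.
Offset 2: leading byte 0xF3 = 11110011 → 4-byte char #2 = F3 9D BC A9.
Offset 6: leading byte 0xCA = 11001010 → 2-byte char #3 = CA 94.
Offset 8: leading byte 0xEC = 11101100 → 3-byte char #4 = EC A1 87.
Offset 11: leading byte 0xF2 = 11110010 → 4-byte char #5 = F2 B7 83 99.
Offset 15: leading byte 0xF3 = 11110011 → 4-byte char #6 = F3 BD A5 A6.
Offset 19: leading byte 0x75 = 01110101 → 1-byte char #7 = 75.
Offset 20: leading byte 0xF3 = 11110011 → 4-byte char #8 = F3 B8 AD 87.
Leading byte 0xF3 = 11110011 matches 11110xxx → 4-byte sequence.
Byte 1: 0xF3 = 11110011, payload 011 (3 bits).
Byte 2: 0xB8 = 10111000 (10xxxxxx ✓), payload 111000.
Byte 3: 0xAD = 10101101 (10xxxxxx ✓), payload 101101.
Byte 4: 0x87 = 10000111 (10xxxxxx ✓), payload 000111.
Concatenate: 011111000101101000111 = 0xF8B47 (21 bits → U+F8B47).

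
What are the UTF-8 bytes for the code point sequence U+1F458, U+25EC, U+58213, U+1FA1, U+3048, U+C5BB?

F0 9F 91 98 E2 97 AC F1 98 88 93 E1 BE A1 E3 81 88 EC 96 BB

U+1F458: 4-byte form → F0 9F 91 98.
U+25EC: 3-byte form → E2 97 AC.
U+58213: 4-byte form → F1 98 88 93.
U+1FA1: 3-byte form → E1 BE A1.
U+3048: 3-byte form → E3 81 88.
U+C5BB: 3-byte form → EC 96 BB.
Concatenated (20 bytes): F0 9F 91 98 E2 97 AC F1 98 88 93 E1 BE A1 E3 81 88 EC 96 BB.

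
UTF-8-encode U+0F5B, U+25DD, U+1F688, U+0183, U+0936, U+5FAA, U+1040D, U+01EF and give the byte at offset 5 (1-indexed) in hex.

0x97

1-indexed offset 5 is 0-indexed offset 4.
U+0F5B → 3-byte form E0 BD 9B at offsets 0–2.
U+25DD → 3-byte form E2 97 9D at offsets 3–5.
Offset 4 falls in char 2's range; it's byte 2 of E2 97 9D = 0x97.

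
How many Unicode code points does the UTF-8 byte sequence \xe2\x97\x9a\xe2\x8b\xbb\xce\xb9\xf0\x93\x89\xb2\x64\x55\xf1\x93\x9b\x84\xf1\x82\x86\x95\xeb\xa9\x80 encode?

9

Byte at offset 0: 0xE2 = 11100010 → 3-byte char (#1). Advance 3.
Byte at offset 3: 0xE2 = 11100010 → 3-byte char (#2). Advance 3.
Byte at offset 6: 0xCE = 11001110 → 2-byte char (#3). Advance 2.
Byte at offset 8: 0xF0 = 11110000 → 4-byte char (#4). Advance 4.
Byte at offset 12: 0x64 = 01100100 → 1-byte char (#5). Advance 1.
Byte at offset 13: 0x55 = 01010101 → 1-byte char (#6). Advance 1.
Byte at offset 14: 0xF1 = 11110001 → 4-byte char (#7). Advance 4.
Byte at offset 18: 0xF1 = 11110001 → 4-byte char (#8). Advance 4.
Byte at offset 22: 0xEB = 11101011 → 3-byte char (#9). Advance 3.
Reached end at offset 25 after 9 code points.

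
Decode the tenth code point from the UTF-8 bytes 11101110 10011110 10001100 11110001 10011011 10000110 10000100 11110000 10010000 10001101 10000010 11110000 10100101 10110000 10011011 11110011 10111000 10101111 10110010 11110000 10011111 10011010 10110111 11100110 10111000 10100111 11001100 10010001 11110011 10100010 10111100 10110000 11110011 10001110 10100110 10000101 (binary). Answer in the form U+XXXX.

U+CE985

Offset 0: leading byte 0xEE = 11101110 → 3-byte char #1 = EE 9E 8C.
Offset 3: leading byte 0xF1 = 11110001 → 4-byte char #2 = F1 9B 86 84.
Offset 7: leading byte 0xF0 = 11110000 → 4-byte char #3 = F0 90 8D 82.
Offset 11: leading byte 0xF0 = 11110000 → 4-byte char #4 = F0 A5 B0 9B.
Offset 15: leading byte 0xF3 = 11110011 → 4-byte char #5 = F3 B8 AF B2.
Offset 19: leading byte 0xF0 = 11110000 → 4-byte char #6 = F0 9F 9A B7.
Offset 23: leading byte 0xE6 = 11100110 → 3-byte char #7 = E6 B8 A7.
Offset 26: leading byte 0xCC = 11001100 → 2-byte char #8 = CC 91.
Offset 28: leading byte 0xF3 = 11110011 → 4-byte char #9 = F3 A2 BC B0.
Offset 32: leading byte 0xF3 = 11110011 → 4-byte char #10 = F3 8E A6 85.
Leading byte 0xF3 = 11110011 matches 11110xxx → 4-byte sequence.
Byte 1: 0xF3 = 11110011, payload 011 (3 bits).
Byte 2: 0x8E = 10001110 (10xxxxxx ✓), payload 001110.
Byte 3: 0xA6 = 10100110 (10xxxxxx ✓), payload 100110.
Byte 4: 0x85 = 10000101 (10xxxxxx ✓), payload 000101.
Concatenate: 011001110100110000101 = 0xCE985 (21 bits → U+CE985).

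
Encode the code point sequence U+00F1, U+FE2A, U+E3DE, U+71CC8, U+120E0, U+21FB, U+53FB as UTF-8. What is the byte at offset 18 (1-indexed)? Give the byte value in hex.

1-indexed offset 18 is 0-indexed offset 17.
U+00F1 → 2-byte form C3 B1 at offsets 0–1.
U+FE2A → 3-byte form EF B8 AA at offsets 2–4.
U+E3DE → 3-byte form EE 8F 9E at offsets 5–7.
U+71CC8 → 4-byte form F1 B1 B3 88 at offsets 8–11.
U+120E0 → 4-byte form F0 92 83 A0 at offsets 12–15.
U+21FB → 3-byte form E2 87 BB at offsets 16–18.
Offset 17 falls in char 6's range; it's byte 2 of E2 87 BB = 0x87.

0x87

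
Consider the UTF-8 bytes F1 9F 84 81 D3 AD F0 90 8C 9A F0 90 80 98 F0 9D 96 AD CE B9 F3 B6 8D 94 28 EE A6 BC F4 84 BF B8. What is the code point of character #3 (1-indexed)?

Offset 0: leading byte 0xF1 = 11110001 → 4-byte char #1 = F1 9F 84 81.
Offset 4: leading byte 0xD3 = 11010011 → 2-byte char #2 = D3 AD.
Offset 6: leading byte 0xF0 = 11110000 → 4-byte char #3 = F0 90 8C 9A.
Leading byte 0xF0 = 11110000 matches 11110xxx → 4-byte sequence.
Byte 1: 0xF0 = 11110000, payload 000 (3 bits).
Byte 2: 0x90 = 10010000 (10xxxxxx ✓), payload 010000.
Byte 3: 0x8C = 10001100 (10xxxxxx ✓), payload 001100.
Byte 4: 0x9A = 10011010 (10xxxxxx ✓), payload 011010.
Concatenate: 000010000001100011010 = 0x1031A (21 bits → U+1031A).

U+1031A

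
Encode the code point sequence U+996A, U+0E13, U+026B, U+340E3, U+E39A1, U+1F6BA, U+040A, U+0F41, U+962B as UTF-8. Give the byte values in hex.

E9 A5 AA E0 B8 93 C9 AB F0 B4 83 A3 F3 A3 A6 A1 F0 9F 9A BA D0 8A E0 BD 81 E9 98 AB

U+996A: 3-byte form → E9 A5 AA.
U+0E13: 3-byte form → E0 B8 93.
U+026B: 2-byte form → C9 AB.
U+340E3: 4-byte form → F0 B4 83 A3.
U+E39A1: 4-byte form → F3 A3 A6 A1.
U+1F6BA: 4-byte form → F0 9F 9A BA.
U+040A: 2-byte form → D0 8A.
U+0F41: 3-byte form → E0 BD 81.
U+962B: 3-byte form → E9 98 AB.
Concatenated (28 bytes): E9 A5 AA E0 B8 93 C9 AB F0 B4 83 A3 F3 A3 A6 A1 F0 9F 9A BA D0 8A E0 BD 81 E9 98 AB.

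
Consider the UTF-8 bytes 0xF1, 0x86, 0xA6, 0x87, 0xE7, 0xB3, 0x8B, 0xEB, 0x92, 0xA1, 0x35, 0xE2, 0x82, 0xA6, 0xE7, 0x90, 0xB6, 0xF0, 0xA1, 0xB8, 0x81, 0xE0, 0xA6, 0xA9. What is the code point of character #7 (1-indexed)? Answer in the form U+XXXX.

Offset 0: leading byte 0xF1 = 11110001 → 4-byte char #1 = F1 86 A6 87.
Offset 4: leading byte 0xE7 = 11100111 → 3-byte char #2 = E7 B3 8B.
Offset 7: leading byte 0xEB = 11101011 → 3-byte char #3 = EB 92 A1.
Offset 10: leading byte 0x35 = 00110101 → 1-byte char #4 = 35.
Offset 11: leading byte 0xE2 = 11100010 → 3-byte char #5 = E2 82 A6.
Offset 14: leading byte 0xE7 = 11100111 → 3-byte char #6 = E7 90 B6.
Offset 17: leading byte 0xF0 = 11110000 → 4-byte char #7 = F0 A1 B8 81.
Leading byte 0xF0 = 11110000 matches 11110xxx → 4-byte sequence.
Byte 1: 0xF0 = 11110000, payload 000 (3 bits).
Byte 2: 0xA1 = 10100001 (10xxxxxx ✓), payload 100001.
Byte 3: 0xB8 = 10111000 (10xxxxxx ✓), payload 111000.
Byte 4: 0x81 = 10000001 (10xxxxxx ✓), payload 000001.
Concatenate: 000100001111000000001 = 0x21E01 (21 bits → U+21E01).

U+21E01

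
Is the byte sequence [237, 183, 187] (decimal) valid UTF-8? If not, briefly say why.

Structurally a 3-byte sequence; payload = 0xDDFB.
But 0xDDFB is in U+D800–U+DFFF, the surrogate range. Surrogates are not Unicode scalar values and are forbidden in UTF-8.

invalid (encodes a surrogate (U+D800–U+DFFF))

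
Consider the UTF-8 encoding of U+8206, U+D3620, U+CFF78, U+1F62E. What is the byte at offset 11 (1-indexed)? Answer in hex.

0xB8

1-indexed offset 11 is 0-indexed offset 10.
U+8206 → 3-byte form E8 88 86 at offsets 0–2.
U+D3620 → 4-byte form F3 93 98 A0 at offsets 3–6.
U+CFF78 → 4-byte form F3 8F BD B8 at offsets 7–10.
Offset 10 falls in char 3's range; it's byte 4 of F3 8F BD B8 = 0xB8.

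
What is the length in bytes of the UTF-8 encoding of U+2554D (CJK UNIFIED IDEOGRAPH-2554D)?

4

U+2554D = 0x2554D. UTF-8 uses 1 byte below 0x80, 2 below 0x800, 3 below 0x10000, 4 up to 0x10FFFF. 0x2554D is in U+10000–U+10FFFF → 4 bytes.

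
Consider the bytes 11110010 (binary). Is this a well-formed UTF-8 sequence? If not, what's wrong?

Leading byte 0xF2 = 11110010 → 4-byte form, but only 1 byte is present.

invalid (sequence truncated)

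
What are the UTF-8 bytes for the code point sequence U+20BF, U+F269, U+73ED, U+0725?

U+20BF: 3-byte form → E2 82 BF.
U+F269: 3-byte form → EF 89 A9.
U+73ED: 3-byte form → E7 8F AD.
U+0725: 2-byte form → DC A5.
Concatenated (11 bytes): E2 82 BF EF 89 A9 E7 8F AD DC A5.

E2 82 BF EF 89 A9 E7 8F AD DC A5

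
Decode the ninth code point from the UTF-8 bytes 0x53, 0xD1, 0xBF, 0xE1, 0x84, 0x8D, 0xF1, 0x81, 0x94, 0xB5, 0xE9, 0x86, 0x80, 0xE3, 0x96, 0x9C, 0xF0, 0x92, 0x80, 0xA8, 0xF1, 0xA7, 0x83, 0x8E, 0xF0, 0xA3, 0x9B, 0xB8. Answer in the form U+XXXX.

U+236F8

Offset 0: leading byte 0x53 = 01010011 → 1-byte char #1 = 53.
Offset 1: leading byte 0xD1 = 11010001 → 2-byte char #2 = D1 BF.
Offset 3: leading byte 0xE1 = 11100001 → 3-byte char #3 = E1 84 8D.
Offset 6: leading byte 0xF1 = 11110001 → 4-byte char #4 = F1 81 94 B5.
Offset 10: leading byte 0xE9 = 11101001 → 3-byte char #5 = E9 86 80.
Offset 13: leading byte 0xE3 = 11100011 → 3-byte char #6 = E3 96 9C.
Offset 16: leading byte 0xF0 = 11110000 → 4-byte char #7 = F0 92 80 A8.
Offset 20: leading byte 0xF1 = 11110001 → 4-byte char #8 = F1 A7 83 8E.
Offset 24: leading byte 0xF0 = 11110000 → 4-byte char #9 = F0 A3 9B B8.
Leading byte 0xF0 = 11110000 matches 11110xxx → 4-byte sequence.
Byte 1: 0xF0 = 11110000, payload 000 (3 bits).
Byte 2: 0xA3 = 10100011 (10xxxxxx ✓), payload 100011.
Byte 3: 0x9B = 10011011 (10xxxxxx ✓), payload 011011.
Byte 4: 0xB8 = 10111000 (10xxxxxx ✓), payload 111000.
Concatenate: 000100011011011111000 = 0x236F8 (21 bits → U+236F8).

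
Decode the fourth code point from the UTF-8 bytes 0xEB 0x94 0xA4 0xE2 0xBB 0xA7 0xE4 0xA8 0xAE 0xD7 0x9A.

U+05DA

Offset 0: leading byte 0xEB = 11101011 → 3-byte char #1 = EB 94 A4.
Offset 3: leading byte 0xE2 = 11100010 → 3-byte char #2 = E2 BB A7.
Offset 6: leading byte 0xE4 = 11100100 → 3-byte char #3 = E4 A8 AE.
Offset 9: leading byte 0xD7 = 11010111 → 2-byte char #4 = D7 9A.
Leading byte 0xD7 = 11010111 matches 110xxxxx → 2-byte sequence.
Byte 1: 0xD7 = 11010111, payload 10111 (5 bits).
Byte 2: 0x9A = 10011010 (10xxxxxx ✓), payload 011010.
Concatenate: 10111011010 = 0x5DA (11 bits → U+05DA).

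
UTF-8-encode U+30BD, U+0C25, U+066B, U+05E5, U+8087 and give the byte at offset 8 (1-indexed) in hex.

0xAB

1-indexed offset 8 is 0-indexed offset 7.
U+30BD → 3-byte form E3 82 BD at offsets 0–2.
U+0C25 → 3-byte form E0 B0 A5 at offsets 3–5.
U+066B → 2-byte form D9 AB at offsets 6–7.
Offset 7 falls in char 3's range; it's byte 2 of D9 AB = 0xAB.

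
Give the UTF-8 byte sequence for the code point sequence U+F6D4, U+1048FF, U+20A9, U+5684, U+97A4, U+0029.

EF 9B 94 F4 84 A3 BF E2 82 A9 E5 9A 84 E9 9E A4 29

U+F6D4: 3-byte form → EF 9B 94.
U+1048FF: 4-byte form → F4 84 A3 BF.
U+20A9: 3-byte form → E2 82 A9.
U+5684: 3-byte form → E5 9A 84.
U+97A4: 3-byte form → E9 9E A4.
U+0029: 1-byte form → 29.
Concatenated (17 bytes): EF 9B 94 F4 84 A3 BF E2 82 A9 E5 9A 84 E9 9E A4 29.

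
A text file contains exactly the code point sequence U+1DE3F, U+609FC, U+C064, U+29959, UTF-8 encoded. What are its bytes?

F0 9D B8 BF F1 A0 A7 BC EC 81 A4 F0 A9 A5 99

U+1DE3F: 4-byte form → F0 9D B8 BF.
U+609FC: 4-byte form → F1 A0 A7 BC.
U+C064: 3-byte form → EC 81 A4.
U+29959: 4-byte form → F0 A9 A5 99.
Concatenated (15 bytes): F0 9D B8 BF F1 A0 A7 BC EC 81 A4 F0 A9 A5 99.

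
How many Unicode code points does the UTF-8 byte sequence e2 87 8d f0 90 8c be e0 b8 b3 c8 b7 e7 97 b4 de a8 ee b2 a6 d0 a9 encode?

8

Byte at offset 0: 0xE2 = 11100010 → 3-byte char (#1). Advance 3.
Byte at offset 3: 0xF0 = 11110000 → 4-byte char (#2). Advance 4.
Byte at offset 7: 0xE0 = 11100000 → 3-byte char (#3). Advance 3.
Byte at offset 10: 0xC8 = 11001000 → 2-byte char (#4). Advance 2.
Byte at offset 12: 0xE7 = 11100111 → 3-byte char (#5). Advance 3.
Byte at offset 15: 0xDE = 11011110 → 2-byte char (#6). Advance 2.
Byte at offset 17: 0xEE = 11101110 → 3-byte char (#7). Advance 3.
Byte at offset 20: 0xD0 = 11010000 → 2-byte char (#8). Advance 2.
Reached end at offset 22 after 8 code points.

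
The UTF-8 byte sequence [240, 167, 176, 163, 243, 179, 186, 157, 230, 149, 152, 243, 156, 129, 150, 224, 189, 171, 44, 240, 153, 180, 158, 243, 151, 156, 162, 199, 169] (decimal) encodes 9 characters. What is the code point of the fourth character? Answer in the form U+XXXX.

Offset 0: leading byte 0xF0 = 11110000 → 4-byte char #1 = F0 A7 B0 A3.
Offset 4: leading byte 0xF3 = 11110011 → 4-byte char #2 = F3 B3 BA 9D.
Offset 8: leading byte 0xE6 = 11100110 → 3-byte char #3 = E6 95 98.
Offset 11: leading byte 0xF3 = 11110011 → 4-byte char #4 = F3 9C 81 96.
Leading byte 0xF3 = 11110011 matches 11110xxx → 4-byte sequence.
Byte 1: 0xF3 = 11110011, payload 011 (3 bits).
Byte 2: 0x9C = 10011100 (10xxxxxx ✓), payload 011100.
Byte 3: 0x81 = 10000001 (10xxxxxx ✓), payload 000001.
Byte 4: 0x96 = 10010110 (10xxxxxx ✓), payload 010110.
Concatenate: 011011100000001010110 = 0xDC056 (21 bits → U+DC056).

U+DC056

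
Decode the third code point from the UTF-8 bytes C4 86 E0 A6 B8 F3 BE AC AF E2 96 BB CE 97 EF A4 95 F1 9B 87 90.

U+FEB2F

Offset 0: leading byte 0xC4 = 11000100 → 2-byte char #1 = C4 86.
Offset 2: leading byte 0xE0 = 11100000 → 3-byte char #2 = E0 A6 B8.
Offset 5: leading byte 0xF3 = 11110011 → 4-byte char #3 = F3 BE AC AF.
Leading byte 0xF3 = 11110011 matches 11110xxx → 4-byte sequence.
Byte 1: 0xF3 = 11110011, payload 011 (3 bits).
Byte 2: 0xBE = 10111110 (10xxxxxx ✓), payload 111110.
Byte 3: 0xAC = 10101100 (10xxxxxx ✓), payload 101100.
Byte 4: 0xAF = 10101111 (10xxxxxx ✓), payload 101111.
Concatenate: 011111110101100101111 = 0xFEB2F (21 bits → U+FEB2F).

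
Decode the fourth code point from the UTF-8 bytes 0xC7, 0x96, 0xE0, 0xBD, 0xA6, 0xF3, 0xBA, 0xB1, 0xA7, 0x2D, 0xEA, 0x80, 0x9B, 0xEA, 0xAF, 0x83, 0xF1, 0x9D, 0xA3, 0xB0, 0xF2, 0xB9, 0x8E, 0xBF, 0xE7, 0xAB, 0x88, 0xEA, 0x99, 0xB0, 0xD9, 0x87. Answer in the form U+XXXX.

Offset 0: leading byte 0xC7 = 11000111 → 2-byte char #1 = C7 96.
Offset 2: leading byte 0xE0 = 11100000 → 3-byte char #2 = E0 BD A6.
Offset 5: leading byte 0xF3 = 11110011 → 4-byte char #3 = F3 BA B1 A7.
Offset 9: leading byte 0x2D = 00101101 → 1-byte char #4 = 2D.
Leading byte 0x2D = 00101101 matches 0xxxxxxx → 1-byte sequence.
Byte 1: 0x2D = 00101101, payload 0101101 (7 bits).
Concatenate: 0101101 = 0x2D (7 bits → U+002D).

U+002D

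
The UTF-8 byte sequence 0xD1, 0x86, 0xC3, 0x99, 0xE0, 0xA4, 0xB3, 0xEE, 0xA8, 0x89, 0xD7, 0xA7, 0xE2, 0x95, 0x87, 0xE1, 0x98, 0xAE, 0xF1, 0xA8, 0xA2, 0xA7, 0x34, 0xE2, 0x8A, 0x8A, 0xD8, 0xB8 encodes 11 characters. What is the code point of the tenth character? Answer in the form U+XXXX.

Offset 0: leading byte 0xD1 = 11010001 → 2-byte char #1 = D1 86.
Offset 2: leading byte 0xC3 = 11000011 → 2-byte char #2 = C3 99.
Offset 4: leading byte 0xE0 = 11100000 → 3-byte char #3 = E0 A4 B3.
Offset 7: leading byte 0xEE = 11101110 → 3-byte char #4 = EE A8 89.
Offset 10: leading byte 0xD7 = 11010111 → 2-byte char #5 = D7 A7.
Offset 12: leading byte 0xE2 = 11100010 → 3-byte char #6 = E2 95 87.
Offset 15: leading byte 0xE1 = 11100001 → 3-byte char #7 = E1 98 AE.
Offset 18: leading byte 0xF1 = 11110001 → 4-byte char #8 = F1 A8 A2 A7.
Offset 22: leading byte 0x34 = 00110100 → 1-byte char #9 = 34.
Offset 23: leading byte 0xE2 = 11100010 → 3-byte char #10 = E2 8A 8A.
Leading byte 0xE2 = 11100010 matches 1110xxxx → 3-byte sequence.
Byte 1: 0xE2 = 11100010, payload 0010 (4 bits).
Byte 2: 0x8A = 10001010 (10xxxxxx ✓), payload 001010.
Byte 3: 0x8A = 10001010 (10xxxxxx ✓), payload 001010.
Concatenate: 0010001010001010 = 0x228A (16 bits → U+228A).

U+228A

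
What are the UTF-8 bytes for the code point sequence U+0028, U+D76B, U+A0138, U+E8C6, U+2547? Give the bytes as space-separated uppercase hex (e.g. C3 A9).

28 ED 9D AB F2 A0 84 B8 EE A3 86 E2 95 87

U+0028: 1-byte form → 28.
U+D76B: 3-byte form → ED 9D AB.
U+A0138: 4-byte form → F2 A0 84 B8.
U+E8C6: 3-byte form → EE A3 86.
U+2547: 3-byte form → E2 95 87.
Concatenated (14 bytes): 28 ED 9D AB F2 A0 84 B8 EE A3 86 E2 95 87.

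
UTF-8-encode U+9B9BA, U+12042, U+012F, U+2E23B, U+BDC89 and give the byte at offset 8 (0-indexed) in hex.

U+9B9BA → 4-byte form F2 9B A6 BA at offsets 0–3.
U+12042 → 4-byte form F0 92 81 82 at offsets 4–7.
U+012F → 2-byte form C4 AF at offsets 8–9.
Offset 8 falls in char 3's range; it's byte 1 of C4 AF = 0xC4.

0xC4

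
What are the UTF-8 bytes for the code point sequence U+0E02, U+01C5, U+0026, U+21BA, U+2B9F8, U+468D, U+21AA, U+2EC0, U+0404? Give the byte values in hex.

E0 B8 82 C7 85 26 E2 86 BA F0 AB A7 B8 E4 9A 8D E2 86 AA E2 BB 80 D0 84

U+0E02: 3-byte form → E0 B8 82.
U+01C5: 2-byte form → C7 85.
U+0026: 1-byte form → 26.
U+21BA: 3-byte form → E2 86 BA.
U+2B9F8: 4-byte form → F0 AB A7 B8.
U+468D: 3-byte form → E4 9A 8D.
U+21AA: 3-byte form → E2 86 AA.
U+2EC0: 3-byte form → E2 BB 80.
U+0404: 2-byte form → D0 84.
Concatenated (24 bytes): E0 B8 82 C7 85 26 E2 86 BA F0 AB A7 B8 E4 9A 8D E2 86 AA E2 BB 80 D0 84.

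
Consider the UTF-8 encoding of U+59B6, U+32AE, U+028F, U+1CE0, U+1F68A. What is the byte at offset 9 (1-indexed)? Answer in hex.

0xE1

1-indexed offset 9 is 0-indexed offset 8.
U+59B6 → 3-byte form E5 A6 B6 at offsets 0–2.
U+32AE → 3-byte form E3 8A AE at offsets 3–5.
U+028F → 2-byte form CA 8F at offsets 6–7.
U+1CE0 → 3-byte form E1 B3 A0 at offsets 8–10.
Offset 8 falls in char 4's range; it's byte 1 of E1 B3 A0 = 0xE1.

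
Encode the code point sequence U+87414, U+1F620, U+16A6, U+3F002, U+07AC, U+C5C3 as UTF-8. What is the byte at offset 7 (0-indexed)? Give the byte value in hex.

0xA0

U+87414 → 4-byte form F2 87 90 94 at offsets 0–3.
U+1F620 → 4-byte form F0 9F 98 A0 at offsets 4–7.
Offset 7 falls in char 2's range; it's byte 4 of F0 9F 98 A0 = 0xA0.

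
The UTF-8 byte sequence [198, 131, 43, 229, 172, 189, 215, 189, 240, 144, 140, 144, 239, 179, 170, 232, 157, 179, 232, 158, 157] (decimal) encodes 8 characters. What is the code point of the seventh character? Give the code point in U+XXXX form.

Offset 0: leading byte 0xC6 = 11000110 → 2-byte char #1 = C6 83.
Offset 2: leading byte 0x2B = 00101011 → 1-byte char #2 = 2B.
Offset 3: leading byte 0xE5 = 11100101 → 3-byte char #3 = E5 AC BD.
Offset 6: leading byte 0xD7 = 11010111 → 2-byte char #4 = D7 BD.
Offset 8: leading byte 0xF0 = 11110000 → 4-byte char #5 = F0 90 8C 90.
Offset 12: leading byte 0xEF = 11101111 → 3-byte char #6 = EF B3 AA.
Offset 15: leading byte 0xE8 = 11101000 → 3-byte char #7 = E8 9D B3.
Leading byte 0xE8 = 11101000 matches 1110xxxx → 3-byte sequence.
Byte 1: 0xE8 = 11101000, payload 1000 (4 bits).
Byte 2: 0x9D = 10011101 (10xxxxxx ✓), payload 011101.
Byte 3: 0xB3 = 10110011 (10xxxxxx ✓), payload 110011.
Concatenate: 1000011101110011 = 0x8773 (16 bits → U+8773).

U+8773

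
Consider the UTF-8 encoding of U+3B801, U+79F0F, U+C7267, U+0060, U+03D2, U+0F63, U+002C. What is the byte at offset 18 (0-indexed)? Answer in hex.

U+3B801 → 4-byte form F0 BB A0 81 at offsets 0–3.
U+79F0F → 4-byte form F1 B9 BC 8F at offsets 4–7.
U+C7267 → 4-byte form F3 87 89 A7 at offsets 8–11.
U+0060 → 1-byte form 60 at offsets 12–12.
U+03D2 → 2-byte form CF 92 at offsets 13–14.
U+0F63 → 3-byte form E0 BD A3 at offsets 15–17.
U+002C → 1-byte form 2C at offsets 18–18.
Offset 18 falls in char 7's range; it's byte 1 of 2C = 0x2C.

0x2C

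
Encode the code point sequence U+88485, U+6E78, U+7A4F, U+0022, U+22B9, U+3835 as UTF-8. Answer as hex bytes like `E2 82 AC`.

F2 88 92 85 E6 B9 B8 E7 A9 8F 22 E2 8A B9 E3 A0 B5

U+88485: 4-byte form → F2 88 92 85.
U+6E78: 3-byte form → E6 B9 B8.
U+7A4F: 3-byte form → E7 A9 8F.
U+0022: 1-byte form → 22.
U+22B9: 3-byte form → E2 8A B9.
U+3835: 3-byte form → E3 A0 B5.
Concatenated (17 bytes): F2 88 92 85 E6 B9 B8 E7 A9 8F 22 E2 8A B9 E3 A0 B5.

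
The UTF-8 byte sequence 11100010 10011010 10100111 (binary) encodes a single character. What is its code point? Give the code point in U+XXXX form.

U+26A7

Leading byte 0xE2 = 11100010 matches 1110xxxx → 3-byte sequence.
Byte 1: 0xE2 = 11100010, payload 0010 (4 bits).
Byte 2: 0x9A = 10011010 (10xxxxxx ✓), payload 011010.
Byte 3: 0xA7 = 10100111 (10xxxxxx ✓), payload 100111.
Concatenate: 0010011010100111 = 0x26A7 (16 bits → U+26A7).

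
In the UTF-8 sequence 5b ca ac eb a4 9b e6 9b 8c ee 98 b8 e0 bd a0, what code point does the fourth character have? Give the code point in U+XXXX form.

U+66CC

Offset 0: leading byte 0x5B = 01011011 → 1-byte char #1 = 5B.
Offset 1: leading byte 0xCA = 11001010 → 2-byte char #2 = CA AC.
Offset 3: leading byte 0xEB = 11101011 → 3-byte char #3 = EB A4 9B.
Offset 6: leading byte 0xE6 = 11100110 → 3-byte char #4 = E6 9B 8C.
Leading byte 0xE6 = 11100110 matches 1110xxxx → 3-byte sequence.
Byte 1: 0xE6 = 11100110, payload 0110 (4 bits).
Byte 2: 0x9B = 10011011 (10xxxxxx ✓), payload 011011.
Byte 3: 0x8C = 10001100 (10xxxxxx ✓), payload 001100.
Concatenate: 0110011011001100 = 0x66CC (16 bits → U+66CC).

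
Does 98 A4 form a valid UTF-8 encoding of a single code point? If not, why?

Byte 0x98 = 10011000 has the form 10xxxxxx — a continuation byte — but there is no preceding leading byte.

invalid (continuation byte with no leading byte)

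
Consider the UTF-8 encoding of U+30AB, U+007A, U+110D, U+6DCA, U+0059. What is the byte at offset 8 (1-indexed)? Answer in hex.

0xE6

1-indexed offset 8 is 0-indexed offset 7.
U+30AB → 3-byte form E3 82 AB at offsets 0–2.
U+007A → 1-byte form 7A at offsets 3–3.
U+110D → 3-byte form E1 84 8D at offsets 4–6.
U+6DCA → 3-byte form E6 B7 8A at offsets 7–9.
Offset 7 falls in char 4's range; it's byte 1 of E6 B7 8A = 0xE6.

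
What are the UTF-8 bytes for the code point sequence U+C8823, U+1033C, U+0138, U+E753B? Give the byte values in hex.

U+C8823: 4-byte form → F3 88 A0 A3.
U+1033C: 4-byte form → F0 90 8C BC.
U+0138: 2-byte form → C4 B8.
U+E753B: 4-byte form → F3 A7 94 BB.
Concatenated (14 bytes): F3 88 A0 A3 F0 90 8C BC C4 B8 F3 A7 94 BB.

F3 88 A0 A3 F0 90 8C BC C4 B8 F3 A7 94 BB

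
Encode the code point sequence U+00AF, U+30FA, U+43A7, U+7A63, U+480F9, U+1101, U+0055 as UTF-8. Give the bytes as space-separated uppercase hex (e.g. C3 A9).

C2 AF E3 83 BA E4 8E A7 E7 A9 A3 F1 88 83 B9 E1 84 81 55

U+00AF: 2-byte form → C2 AF.
U+30FA: 3-byte form → E3 83 BA.
U+43A7: 3-byte form → E4 8E A7.
U+7A63: 3-byte form → E7 A9 A3.
U+480F9: 4-byte form → F1 88 83 B9.
U+1101: 3-byte form → E1 84 81.
U+0055: 1-byte form → 55.
Concatenated (19 bytes): C2 AF E3 83 BA E4 8E A7 E7 A9 A3 F1 88 83 B9 E1 84 81 55.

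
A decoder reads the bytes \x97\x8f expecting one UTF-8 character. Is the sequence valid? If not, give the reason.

invalid (continuation byte with no leading byte)

Byte 0x97 = 10010111 has the form 10xxxxxx — a continuation byte — but there is no preceding leading byte.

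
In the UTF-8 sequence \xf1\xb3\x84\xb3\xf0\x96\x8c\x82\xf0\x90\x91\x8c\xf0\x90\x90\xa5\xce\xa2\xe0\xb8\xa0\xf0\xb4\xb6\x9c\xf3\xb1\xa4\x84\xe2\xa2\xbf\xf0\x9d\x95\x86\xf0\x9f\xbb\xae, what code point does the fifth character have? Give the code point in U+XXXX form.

Offset 0: leading byte 0xF1 = 11110001 → 4-byte char #1 = F1 B3 84 B3.
Offset 4: leading byte 0xF0 = 11110000 → 4-byte char #2 = F0 96 8C 82.
Offset 8: leading byte 0xF0 = 11110000 → 4-byte char #3 = F0 90 91 8C.
Offset 12: leading byte 0xF0 = 11110000 → 4-byte char #4 = F0 90 90 A5.
Offset 16: leading byte 0xCE = 11001110 → 2-byte char #5 = CE A2.
Leading byte 0xCE = 11001110 matches 110xxxxx → 2-byte sequence.
Byte 1: 0xCE = 11001110, payload 01110 (5 bits).
Byte 2: 0xA2 = 10100010 (10xxxxxx ✓), payload 100010.
Concatenate: 01110100010 = 0x3A2 (11 bits → U+03A2).

U+03A2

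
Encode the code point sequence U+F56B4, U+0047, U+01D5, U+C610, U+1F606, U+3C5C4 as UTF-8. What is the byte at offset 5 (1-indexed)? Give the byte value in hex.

0x47

1-indexed offset 5 is 0-indexed offset 4.
U+F56B4 → 4-byte form F3 B5 9A B4 at offsets 0–3.
U+0047 → 1-byte form 47 at offsets 4–4.
Offset 4 falls in char 2's range; it's byte 1 of 47 = 0x47.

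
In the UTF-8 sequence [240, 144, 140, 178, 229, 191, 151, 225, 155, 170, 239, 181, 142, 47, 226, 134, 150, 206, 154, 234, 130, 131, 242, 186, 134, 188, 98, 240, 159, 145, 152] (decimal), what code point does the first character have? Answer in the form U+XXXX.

U+10332

Offset 0: leading byte 0xF0 = 11110000 → 4-byte char #1 = F0 90 8C B2.
Leading byte 0xF0 = 11110000 matches 11110xxx → 4-byte sequence.
Byte 1: 0xF0 = 11110000, payload 000 (3 bits).
Byte 2: 0x90 = 10010000 (10xxxxxx ✓), payload 010000.
Byte 3: 0x8C = 10001100 (10xxxxxx ✓), payload 001100.
Byte 4: 0xB2 = 10110010 (10xxxxxx ✓), payload 110010.
Concatenate: 000010000001100110010 = 0x10332 (21 bits → U+10332).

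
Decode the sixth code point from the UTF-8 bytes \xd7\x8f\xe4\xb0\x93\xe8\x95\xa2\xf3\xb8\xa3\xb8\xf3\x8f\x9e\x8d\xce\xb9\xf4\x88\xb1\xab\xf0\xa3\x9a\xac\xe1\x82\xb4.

U+03B9

Offset 0: leading byte 0xD7 = 11010111 → 2-byte char #1 = D7 8F.
Offset 2: leading byte 0xE4 = 11100100 → 3-byte char #2 = E4 B0 93.
Offset 5: leading byte 0xE8 = 11101000 → 3-byte char #3 = E8 95 A2.
Offset 8: leading byte 0xF3 = 11110011 → 4-byte char #4 = F3 B8 A3 B8.
Offset 12: leading byte 0xF3 = 11110011 → 4-byte char #5 = F3 8F 9E 8D.
Offset 16: leading byte 0xCE = 11001110 → 2-byte char #6 = CE B9.
Leading byte 0xCE = 11001110 matches 110xxxxx → 2-byte sequence.
Byte 1: 0xCE = 11001110, payload 01110 (5 bits).
Byte 2: 0xB9 = 10111001 (10xxxxxx ✓), payload 111001.
Concatenate: 01110111001 = 0x3B9 (11 bits → U+03B9).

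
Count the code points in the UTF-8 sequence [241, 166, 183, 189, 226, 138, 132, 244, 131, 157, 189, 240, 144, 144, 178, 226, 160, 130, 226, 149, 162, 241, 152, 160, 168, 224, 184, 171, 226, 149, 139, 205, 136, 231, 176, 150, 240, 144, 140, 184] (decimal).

Byte at offset 0: 0xF1 = 11110001 → 4-byte char (#1). Advance 4.
Byte at offset 4: 0xE2 = 11100010 → 3-byte char (#2). Advance 3.
Byte at offset 7: 0xF4 = 11110100 → 4-byte char (#3). Advance 4.
Byte at offset 11: 0xF0 = 11110000 → 4-byte char (#4). Advance 4.
Byte at offset 15: 0xE2 = 11100010 → 3-byte char (#5). Advance 3.
Byte at offset 18: 0xE2 = 11100010 → 3-byte char (#6). Advance 3.
Byte at offset 21: 0xF1 = 11110001 → 4-byte char (#7). Advance 4.
Byte at offset 25: 0xE0 = 11100000 → 3-byte char (#8). Advance 3.
Byte at offset 28: 0xE2 = 11100010 → 3-byte char (#9). Advance 3.
Byte at offset 31: 0xCD = 11001101 → 2-byte char (#10). Advance 2.
Byte at offset 33: 0xE7 = 11100111 → 3-byte char (#11). Advance 3.
Byte at offset 36: 0xF0 = 11110000 → 4-byte char (#12). Advance 4.
Reached end at offset 40 after 12 code points.

12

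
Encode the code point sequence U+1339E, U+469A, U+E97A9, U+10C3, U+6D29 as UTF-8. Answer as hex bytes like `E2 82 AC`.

F0 93 8E 9E E4 9A 9A F3 A9 9E A9 E1 83 83 E6 B4 A9

U+1339E: 4-byte form → F0 93 8E 9E.
U+469A: 3-byte form → E4 9A 9A.
U+E97A9: 4-byte form → F3 A9 9E A9.
U+10C3: 3-byte form → E1 83 83.
U+6D29: 3-byte form → E6 B4 A9.
Concatenated (17 bytes): F0 93 8E 9E E4 9A 9A F3 A9 9E A9 E1 83 83 E6 B4 A9.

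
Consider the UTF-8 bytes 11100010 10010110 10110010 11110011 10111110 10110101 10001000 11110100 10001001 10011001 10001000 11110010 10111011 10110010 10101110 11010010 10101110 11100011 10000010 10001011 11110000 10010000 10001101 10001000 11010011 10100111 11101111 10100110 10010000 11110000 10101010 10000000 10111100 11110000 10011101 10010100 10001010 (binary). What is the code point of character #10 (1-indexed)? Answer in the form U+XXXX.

U+2A03C

Offset 0: leading byte 0xE2 = 11100010 → 3-byte char #1 = E2 96 B2.
Offset 3: leading byte 0xF3 = 11110011 → 4-byte char #2 = F3 BE B5 88.
Offset 7: leading byte 0xF4 = 11110100 → 4-byte char #3 = F4 89 99 88.
Offset 11: leading byte 0xF2 = 11110010 → 4-byte char #4 = F2 BB B2 AE.
Offset 15: leading byte 0xD2 = 11010010 → 2-byte char #5 = D2 AE.
Offset 17: leading byte 0xE3 = 11100011 → 3-byte char #6 = E3 82 8B.
Offset 20: leading byte 0xF0 = 11110000 → 4-byte char #7 = F0 90 8D 88.
Offset 24: leading byte 0xD3 = 11010011 → 2-byte char #8 = D3 A7.
Offset 26: leading byte 0xEF = 11101111 → 3-byte char #9 = EF A6 90.
Offset 29: leading byte 0xF0 = 11110000 → 4-byte char #10 = F0 AA 80 BC.
Leading byte 0xF0 = 11110000 matches 11110xxx → 4-byte sequence.
Byte 1: 0xF0 = 11110000, payload 000 (3 bits).
Byte 2: 0xAA = 10101010 (10xxxxxx ✓), payload 101010.
Byte 3: 0x80 = 10000000 (10xxxxxx ✓), payload 000000.
Byte 4: 0xBC = 10111100 (10xxxxxx ✓), payload 111100.
Concatenate: 000101010000000111100 = 0x2A03C (21 bits → U+2A03C).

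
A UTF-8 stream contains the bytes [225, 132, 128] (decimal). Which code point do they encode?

U+1100

Leading byte 0xE1 = 11100001 matches 1110xxxx → 3-byte sequence.
Byte 1: 0xE1 = 11100001, payload 0001 (4 bits).
Byte 2: 0x84 = 10000100 (10xxxxxx ✓), payload 000100.
Byte 3: 0x80 = 10000000 (10xxxxxx ✓), payload 000000.
Concatenate: 0001000100000000 = 0x1100 (16 bits → U+1100).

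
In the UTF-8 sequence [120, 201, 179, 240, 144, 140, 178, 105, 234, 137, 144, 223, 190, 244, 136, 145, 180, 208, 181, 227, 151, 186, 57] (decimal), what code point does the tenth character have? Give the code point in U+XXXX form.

Offset 0: leading byte 0x78 = 01111000 → 1-byte char #1 = 78.
Offset 1: leading byte 0xC9 = 11001001 → 2-byte char #2 = C9 B3.
Offset 3: leading byte 0xF0 = 11110000 → 4-byte char #3 = F0 90 8C B2.
Offset 7: leading byte 0x69 = 01101001 → 1-byte char #4 = 69.
Offset 8: leading byte 0xEA = 11101010 → 3-byte char #5 = EA 89 90.
Offset 11: leading byte 0xDF = 11011111 → 2-byte char #6 = DF BE.
Offset 13: leading byte 0xF4 = 11110100 → 4-byte char #7 = F4 88 91 B4.
Offset 17: leading byte 0xD0 = 11010000 → 2-byte char #8 = D0 B5.
Offset 19: leading byte 0xE3 = 11100011 → 3-byte char #9 = E3 97 BA.
Offset 22: leading byte 0x39 = 00111001 → 1-byte char #10 = 39.
Leading byte 0x39 = 00111001 matches 0xxxxxxx → 1-byte sequence.
Byte 1: 0x39 = 00111001, payload 0111001 (7 bits).
Concatenate: 0111001 = 0x39 (7 bits → U+0039).

U+0039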